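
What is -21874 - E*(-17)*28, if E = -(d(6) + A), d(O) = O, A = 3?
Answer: -26158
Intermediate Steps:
E = -9 (E = -(6 + 3) = -1*9 = -9)
-21874 - E*(-17)*28 = -21874 - (-9*(-17))*28 = -21874 - 153*28 = -21874 - 1*4284 = -21874 - 4284 = -26158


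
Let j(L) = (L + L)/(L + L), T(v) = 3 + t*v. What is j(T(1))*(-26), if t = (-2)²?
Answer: -26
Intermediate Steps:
t = 4
T(v) = 3 + 4*v
j(L) = 1 (j(L) = (2*L)/((2*L)) = (2*L)*(1/(2*L)) = 1)
j(T(1))*(-26) = 1*(-26) = -26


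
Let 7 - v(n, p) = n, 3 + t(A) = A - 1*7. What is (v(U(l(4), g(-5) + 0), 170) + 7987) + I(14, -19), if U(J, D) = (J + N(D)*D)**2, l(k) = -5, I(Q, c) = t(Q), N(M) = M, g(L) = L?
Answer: 7598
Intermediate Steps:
t(A) = -10 + A (t(A) = -3 + (A - 1*7) = -3 + (A - 7) = -3 + (-7 + A) = -10 + A)
I(Q, c) = -10 + Q
U(J, D) = (J + D**2)**2 (U(J, D) = (J + D*D)**2 = (J + D**2)**2)
v(n, p) = 7 - n
(v(U(l(4), g(-5) + 0), 170) + 7987) + I(14, -19) = ((7 - (-5 + (-5 + 0)**2)**2) + 7987) + (-10 + 14) = ((7 - (-5 + (-5)**2)**2) + 7987) + 4 = ((7 - (-5 + 25)**2) + 7987) + 4 = ((7 - 1*20**2) + 7987) + 4 = ((7 - 1*400) + 7987) + 4 = ((7 - 400) + 7987) + 4 = (-393 + 7987) + 4 = 7594 + 4 = 7598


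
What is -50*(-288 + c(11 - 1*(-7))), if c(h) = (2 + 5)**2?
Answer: 11950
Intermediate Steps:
c(h) = 49 (c(h) = 7**2 = 49)
-50*(-288 + c(11 - 1*(-7))) = -50*(-288 + 49) = -50*(-239) = 11950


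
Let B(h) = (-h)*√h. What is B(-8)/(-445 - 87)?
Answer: -4*I*√2/133 ≈ -0.042533*I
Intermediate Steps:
B(h) = -h^(3/2)
B(-8)/(-445 - 87) = (-(-8)^(3/2))/(-445 - 87) = (-(-16)*I*√2)/(-532) = -4*I*√2/133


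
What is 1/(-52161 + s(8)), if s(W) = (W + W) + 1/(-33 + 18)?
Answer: -15/782176 ≈ -1.9177e-5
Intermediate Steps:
s(W) = -1/15 + 2*W (s(W) = 2*W + 1/(-15) = 2*W - 1/15 = -1/15 + 2*W)
1/(-52161 + s(8)) = 1/(-52161 + (-1/15 + 2*8)) = 1/(-52161 + (-1/15 + 16)) = 1/(-52161 + 239/15) = 1/(-782176/15) = -15/782176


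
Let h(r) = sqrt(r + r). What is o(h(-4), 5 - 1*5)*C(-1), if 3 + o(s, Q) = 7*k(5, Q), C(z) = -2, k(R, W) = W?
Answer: 6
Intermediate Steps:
h(r) = sqrt(2)*sqrt(r) (h(r) = sqrt(2*r) = sqrt(2)*sqrt(r))
o(s, Q) = -3 + 7*Q
o(h(-4), 5 - 1*5)*C(-1) = (-3 + 7*(5 - 1*5))*(-2) = (-3 + 7*(5 - 5))*(-2) = (-3 + 7*0)*(-2) = (-3 + 0)*(-2) = -3*(-2) = 6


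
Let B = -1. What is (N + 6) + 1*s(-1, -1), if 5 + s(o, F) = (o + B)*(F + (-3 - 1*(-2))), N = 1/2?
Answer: 11/2 ≈ 5.5000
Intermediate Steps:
N = ½ ≈ 0.50000
s(o, F) = -5 + (-1 + F)*(-1 + o) (s(o, F) = -5 + (o - 1)*(F + (-3 - 1*(-2))) = -5 + (-1 + o)*(F + (-3 + 2)) = -5 + (-1 + o)*(F - 1) = -5 + (-1 + o)*(-1 + F) = -5 + (-1 + F)*(-1 + o))
(N + 6) + 1*s(-1, -1) = (½ + 6) + 1*(-4 - 1*(-1) - 1*(-1) - 1*(-1)) = 13/2 + 1*(-4 + 1 + 1 + 1) = 13/2 + 1*(-1) = 13/2 - 1 = 11/2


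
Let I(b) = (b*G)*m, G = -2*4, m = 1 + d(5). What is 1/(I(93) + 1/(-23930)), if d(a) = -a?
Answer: 23930/71215679 ≈ 0.00033602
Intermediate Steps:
m = -4 (m = 1 - 1*5 = 1 - 5 = -4)
G = -8
I(b) = 32*b (I(b) = (b*(-8))*(-4) = -8*b*(-4) = 32*b)
1/(I(93) + 1/(-23930)) = 1/(32*93 + 1/(-23930)) = 1/(2976 - 1/23930) = 1/(71215679/23930) = 23930/71215679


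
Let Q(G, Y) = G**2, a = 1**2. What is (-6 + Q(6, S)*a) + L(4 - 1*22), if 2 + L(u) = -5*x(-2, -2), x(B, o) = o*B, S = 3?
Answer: 8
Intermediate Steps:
a = 1
x(B, o) = B*o
L(u) = -22 (L(u) = -2 - (-10)*(-2) = -2 - 5*4 = -2 - 20 = -22)
(-6 + Q(6, S)*a) + L(4 - 1*22) = (-6 + 6**2*1) - 22 = (-6 + 36*1) - 22 = (-6 + 36) - 22 = 30 - 22 = 8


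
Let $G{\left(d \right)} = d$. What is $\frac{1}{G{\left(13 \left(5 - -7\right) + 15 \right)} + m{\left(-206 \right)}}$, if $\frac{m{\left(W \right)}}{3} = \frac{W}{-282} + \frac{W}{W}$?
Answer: $\frac{47}{8281} \approx 0.0056756$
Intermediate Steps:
$m{\left(W \right)} = 3 - \frac{W}{94}$ ($m{\left(W \right)} = 3 \left(\frac{W}{-282} + \frac{W}{W}\right) = 3 \left(W \left(- \frac{1}{282}\right) + 1\right) = 3 \left(- \frac{W}{282} + 1\right) = 3 \left(1 - \frac{W}{282}\right) = 3 - \frac{W}{94}$)
$\frac{1}{G{\left(13 \left(5 - -7\right) + 15 \right)} + m{\left(-206 \right)}} = \frac{1}{\left(13 \left(5 - -7\right) + 15\right) + \left(3 - - \frac{103}{47}\right)} = \frac{1}{\left(13 \left(5 + 7\right) + 15\right) + \left(3 + \frac{103}{47}\right)} = \frac{1}{\left(13 \cdot 12 + 15\right) + \frac{244}{47}} = \frac{1}{\left(156 + 15\right) + \frac{244}{47}} = \frac{1}{171 + \frac{244}{47}} = \frac{1}{\frac{8281}{47}} = \frac{47}{8281}$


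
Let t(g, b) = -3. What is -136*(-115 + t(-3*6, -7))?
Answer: 16048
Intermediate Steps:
-136*(-115 + t(-3*6, -7)) = -136*(-115 - 3) = -136*(-118) = 16048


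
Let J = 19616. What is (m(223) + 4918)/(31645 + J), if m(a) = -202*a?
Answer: -13376/17087 ≈ -0.78282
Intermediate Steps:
(m(223) + 4918)/(31645 + J) = (-202*223 + 4918)/(31645 + 19616) = (-45046 + 4918)/51261 = -40128*1/51261 = -13376/17087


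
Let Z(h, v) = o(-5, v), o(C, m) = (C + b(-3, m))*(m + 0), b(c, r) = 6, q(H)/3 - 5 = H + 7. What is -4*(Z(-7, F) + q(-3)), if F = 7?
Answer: -136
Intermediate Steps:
q(H) = 36 + 3*H (q(H) = 15 + 3*(H + 7) = 15 + 3*(7 + H) = 15 + (21 + 3*H) = 36 + 3*H)
o(C, m) = m*(6 + C) (o(C, m) = (C + 6)*(m + 0) = (6 + C)*m = m*(6 + C))
Z(h, v) = v (Z(h, v) = v*(6 - 5) = v*1 = v)
-4*(Z(-7, F) + q(-3)) = -4*(7 + (36 + 3*(-3))) = -4*(7 + (36 - 9)) = -4*(7 + 27) = -4*34 = -136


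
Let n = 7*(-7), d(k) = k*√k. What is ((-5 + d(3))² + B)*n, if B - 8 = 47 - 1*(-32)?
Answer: -6811 + 1470*√3 ≈ -4264.9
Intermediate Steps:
d(k) = k^(3/2)
n = -49
B = 87 (B = 8 + (47 - 1*(-32)) = 8 + (47 + 32) = 8 + 79 = 87)
((-5 + d(3))² + B)*n = ((-5 + 3^(3/2))² + 87)*(-49) = ((-5 + 3*√3)² + 87)*(-49) = (87 + (-5 + 3*√3)²)*(-49) = -4263 - 49*(-5 + 3*√3)²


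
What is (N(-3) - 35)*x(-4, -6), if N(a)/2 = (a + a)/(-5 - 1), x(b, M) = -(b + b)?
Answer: -264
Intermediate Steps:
x(b, M) = -2*b
N(a) = -2*a/3 (N(a) = 2*((a + a)/(-5 - 1)) = 2*((2*a)/(-6)) = 2*((2*a)*(-⅙)) = 2*(-a/3) = -2*a/3)
(N(-3) - 35)*x(-4, -6) = (-⅔*(-3) - 35)*(-2*(-4)) = (2 - 35)*8 = -33*8 = -264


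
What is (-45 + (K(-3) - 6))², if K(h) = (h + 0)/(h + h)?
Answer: 10201/4 ≈ 2550.3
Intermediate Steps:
K(h) = ½ (K(h) = h/((2*h)) = h*(1/(2*h)) = ½)
(-45 + (K(-3) - 6))² = (-45 + (½ - 6))² = (-45 - 11/2)² = (-101/2)² = 10201/4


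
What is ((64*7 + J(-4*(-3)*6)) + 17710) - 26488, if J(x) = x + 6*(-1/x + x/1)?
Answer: -93913/12 ≈ -7826.1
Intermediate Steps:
J(x) = -6/x + 7*x (J(x) = x + 6*(-1/x + x*1) = x + 6*(-1/x + x) = x + 6*(x - 1/x) = x + (-6/x + 6*x) = -6/x + 7*x)
((64*7 + J(-4*(-3)*6)) + 17710) - 26488 = ((64*7 + (-6/(-4*(-3)*6) + 7*(-4*(-3)*6))) + 17710) - 26488 = ((448 + (-6/(12*6) + 7*(12*6))) + 17710) - 26488 = ((448 + (-6/72 + 7*72)) + 17710) - 26488 = ((448 + (-6*1/72 + 504)) + 17710) - 26488 = ((448 + (-1/12 + 504)) + 17710) - 26488 = ((448 + 6047/12) + 17710) - 26488 = (11423/12 + 17710) - 26488 = 223943/12 - 26488 = -93913/12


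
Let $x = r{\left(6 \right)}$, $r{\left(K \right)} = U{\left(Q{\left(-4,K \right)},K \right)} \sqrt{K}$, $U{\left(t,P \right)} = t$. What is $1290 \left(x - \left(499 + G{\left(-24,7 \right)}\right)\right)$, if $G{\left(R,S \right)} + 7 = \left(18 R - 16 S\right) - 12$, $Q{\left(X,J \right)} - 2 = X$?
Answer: $82560 - 2580 \sqrt{6} \approx 76240.0$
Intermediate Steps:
$Q{\left(X,J \right)} = 2 + X$
$G{\left(R,S \right)} = -19 - 16 S + 18 R$ ($G{\left(R,S \right)} = -7 - \left(12 - 18 R + 16 S\right) = -19 - 16 S + 18 R$)
$r{\left(K \right)} = - 2 \sqrt{K}$ ($r{\left(K \right)} = \left(2 - 4\right) \sqrt{K} = - 2 \sqrt{K}$)
$x = - 2 \sqrt{6} \approx -4.899$
$1290 \left(x - \left(499 + G{\left(-24,7 \right)}\right)\right) = 1290 \left(- 2 \sqrt{6} - \left(480 - 432 - 112\right)\right) = 1290 \left(- 2 \sqrt{6} - -64\right) = 1290 \left(- 2 \sqrt{6} + \left(-499 + 563\right)\right) = 1290 \left(- 2 \sqrt{6} + 64\right) = 1290 \left(64 - 2 \sqrt{6}\right) = 82560 - 2580 \sqrt{6}$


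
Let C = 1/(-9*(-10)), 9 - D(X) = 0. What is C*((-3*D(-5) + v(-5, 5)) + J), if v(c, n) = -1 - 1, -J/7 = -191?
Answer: 218/15 ≈ 14.533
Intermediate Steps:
J = 1337 (J = -7*(-191) = 1337)
v(c, n) = -2
D(X) = 9 (D(X) = 9 - 1*0 = 9 + 0 = 9)
C = 1/90 ≈ 0.011111
C*((-3*D(-5) + v(-5, 5)) + J) = ((-3*9 - 2) + 1337)/90 = ((-27 - 2) + 1337)/90 = (-29 + 1337)/90 = (1/90)*1308 = 218/15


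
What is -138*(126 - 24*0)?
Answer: -17388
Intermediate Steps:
-138*(126 - 24*0) = -138*(126 + 0) = -138*126 = -17388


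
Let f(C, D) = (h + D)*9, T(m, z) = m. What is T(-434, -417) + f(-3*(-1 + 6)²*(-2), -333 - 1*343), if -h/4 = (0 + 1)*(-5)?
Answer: -6338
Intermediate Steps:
h = 20 (h = -4*(0 + 1)*(-5) = -4*(-5) = 20)
f(C, D) = 180 + 9*D (f(C, D) = (20 + D)*9 = 180 + 9*D)
T(-434, -417) + f(-3*(-1 + 6)²*(-2), -333 - 1*343) = -434 + (180 + 9*(-333 - 1*343)) = -434 + (180 + 9*(-333 - 343)) = -434 + (180 + 9*(-676)) = -434 + (180 - 6084) = -434 - 5904 = -6338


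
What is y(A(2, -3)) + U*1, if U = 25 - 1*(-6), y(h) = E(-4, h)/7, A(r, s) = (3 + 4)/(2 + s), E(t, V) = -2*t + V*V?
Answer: 274/7 ≈ 39.143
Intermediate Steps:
E(t, V) = V² - 2*t (E(t, V) = -2*t + V² = V² - 2*t)
A(r, s) = 7/(2 + s)
y(h) = 8/7 + h²/7 (y(h) = (h² - 2*(-4))/7 = (h² + 8)*(⅐) = (8 + h²)*(⅐) = 8/7 + h²/7)
U = 31 (U = 25 + 6 = 31)
y(A(2, -3)) + U*1 = (8/7 + (7/(2 - 3))²/7) + 31*1 = (8/7 + (7/(-1))²/7) + 31 = (8/7 + (7*(-1))²/7) + 31 = (8/7 + (⅐)*(-7)²) + 31 = (8/7 + (⅐)*49) + 31 = (8/7 + 7) + 31 = 57/7 + 31 = 274/7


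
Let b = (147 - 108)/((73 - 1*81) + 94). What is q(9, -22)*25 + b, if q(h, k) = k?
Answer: -47261/86 ≈ -549.55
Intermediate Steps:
b = 39/86 (b = 39/((73 - 81) + 94) = 39/(-8 + 94) = 39/86 ≈ 0.45349)
q(9, -22)*25 + b = -22*25 + 39/86 = -550 + 39/86 = -47261/86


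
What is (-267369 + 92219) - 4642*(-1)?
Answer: -170508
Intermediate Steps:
(-267369 + 92219) - 4642*(-1) = -175150 + 4642 = -170508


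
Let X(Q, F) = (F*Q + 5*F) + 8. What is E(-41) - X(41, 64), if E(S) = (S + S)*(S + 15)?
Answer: -820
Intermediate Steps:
E(S) = 2*S*(15 + S) (E(S) = (2*S)*(15 + S) = 2*S*(15 + S))
X(Q, F) = 8 + 5*F + F*Q (X(Q, F) = (5*F + F*Q) + 8 = 8 + 5*F + F*Q)
E(-41) - X(41, 64) = 2*(-41)*(15 - 41) - (8 + 5*64 + 64*41) = 2*(-41)*(-26) - (8 + 320 + 2624) = 2132 - 1*2952 = 2132 - 2952 = -820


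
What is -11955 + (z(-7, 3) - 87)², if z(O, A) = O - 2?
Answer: -2739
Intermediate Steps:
z(O, A) = -2 + O
-11955 + (z(-7, 3) - 87)² = -11955 + ((-2 - 7) - 87)² = -11955 + (-9 - 87)² = -11955 + (-96)² = -11955 + 9216 = -2739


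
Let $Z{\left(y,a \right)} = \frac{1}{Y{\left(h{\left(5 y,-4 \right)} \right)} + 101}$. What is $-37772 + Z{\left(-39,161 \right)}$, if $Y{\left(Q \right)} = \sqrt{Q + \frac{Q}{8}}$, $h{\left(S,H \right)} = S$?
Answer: $\frac{12 \left(- 9443 \sqrt{390} + 1271657 i\right)}{- 404 i + 3 \sqrt{390}} \approx -37772.0 - 0.001421 i$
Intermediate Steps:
$Y{\left(Q \right)} = \frac{3 \sqrt{2} \sqrt{Q}}{4}$ ($Y{\left(Q \right)} = \sqrt{Q + Q \frac{1}{8}} = \sqrt{Q + \frac{Q}{8}} = \sqrt{\frac{9 Q}{8}} = \frac{3 \sqrt{2} \sqrt{Q}}{4}$)
$Z{\left(y,a \right)} = \frac{1}{101 + \frac{3 \sqrt{10} \sqrt{y}}{4}}$ ($Z{\left(y,a \right)} = \frac{1}{\frac{3 \sqrt{2} \sqrt{5 y}}{4} + 101} = \frac{1}{\frac{3 \sqrt{2} \sqrt{5} \sqrt{y}}{4} + 101} = \frac{1}{\frac{3 \sqrt{10} \sqrt{y}}{4} + 101} = \frac{1}{101 + \frac{3 \sqrt{10} \sqrt{y}}{4}}$)
$-37772 + Z{\left(-39,161 \right)} = -37772 + \frac{4}{404 + 3 \sqrt{10} \sqrt{-39}} = -37772 + \frac{4}{404 + 3 \sqrt{10} i \sqrt{39}} = -37772 + \frac{4}{404 + 3 i \sqrt{390}}$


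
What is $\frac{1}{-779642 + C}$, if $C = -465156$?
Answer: $- \frac{1}{1244798} \approx -8.0334 \cdot 10^{-7}$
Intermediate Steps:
$\frac{1}{-779642 + C} = \frac{1}{-779642 - 465156} = \frac{1}{-1244798} = - \frac{1}{1244798}$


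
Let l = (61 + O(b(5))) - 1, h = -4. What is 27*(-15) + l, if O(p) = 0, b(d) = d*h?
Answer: -345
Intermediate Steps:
b(d) = -4*d (b(d) = d*(-4) = -4*d)
l = 60 (l = (61 + 0) - 1 = 61 - 1 = 60)
27*(-15) + l = 27*(-15) + 60 = -405 + 60 = -345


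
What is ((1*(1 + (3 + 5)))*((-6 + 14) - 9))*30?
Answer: -270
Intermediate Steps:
((1*(1 + (3 + 5)))*((-6 + 14) - 9))*30 = ((1*(1 + 8))*(8 - 9))*30 = ((1*9)*(-1))*30 = (9*(-1))*30 = -9*30 = -270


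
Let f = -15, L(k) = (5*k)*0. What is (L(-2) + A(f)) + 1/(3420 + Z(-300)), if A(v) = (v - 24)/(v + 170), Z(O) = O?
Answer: -4861/19344 ≈ -0.25129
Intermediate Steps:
L(k) = 0
A(v) = (-24 + v)/(170 + v)
(L(-2) + A(f)) + 1/(3420 + Z(-300)) = (0 + (-24 - 15)/(170 - 15)) + 1/(3420 - 300) = (0 - 39/155) + 1/3120 = -39/155 + 1/3120 = -4861/19344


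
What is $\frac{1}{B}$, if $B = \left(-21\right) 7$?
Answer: $- \frac{1}{147} \approx -0.0068027$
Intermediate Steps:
$B = -147$
$\frac{1}{B} = \frac{1}{-147} = - \frac{1}{147}$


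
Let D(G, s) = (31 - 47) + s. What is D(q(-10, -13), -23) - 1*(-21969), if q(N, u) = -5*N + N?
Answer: 21930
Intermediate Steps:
q(N, u) = -4*N
D(G, s) = -16 + s
D(q(-10, -13), -23) - 1*(-21969) = (-16 - 23) - 1*(-21969) = -39 + 21969 = 21930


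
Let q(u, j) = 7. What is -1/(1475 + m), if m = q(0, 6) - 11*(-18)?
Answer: -1/1680 ≈ -0.00059524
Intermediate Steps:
m = 205 (m = 7 - 11*(-18) = 7 + 198 = 205)
-1/(1475 + m) = -1/(1475 + 205) = -1/1680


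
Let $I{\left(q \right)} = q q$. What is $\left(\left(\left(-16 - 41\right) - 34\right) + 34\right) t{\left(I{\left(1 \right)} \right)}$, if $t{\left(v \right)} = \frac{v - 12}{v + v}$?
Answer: $\frac{627}{2} \approx 313.5$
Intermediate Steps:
$I{\left(q \right)} = q^{2}$
$t{\left(v \right)} = \frac{-12 + v}{2 v}$
$\left(\left(\left(-16 - 41\right) - 34\right) + 34\right) t{\left(I{\left(1 \right)} \right)} = \left(\left(\left(-16 - 41\right) - 34\right) + 34\right) \frac{-12 + 1^{2}}{2 \cdot 1^{2}} = \left(\left(-57 - 34\right) + 34\right) \frac{-12 + 1}{2 \cdot 1} = \left(-91 + 34\right) \frac{1}{2} \cdot 1 \left(-11\right) = \left(-57\right) \left(- \frac{11}{2}\right) = \frac{627}{2}$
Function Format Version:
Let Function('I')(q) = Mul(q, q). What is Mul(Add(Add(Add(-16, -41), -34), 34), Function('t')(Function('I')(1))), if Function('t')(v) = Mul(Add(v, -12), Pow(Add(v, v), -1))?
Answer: Rational(627, 2) ≈ 313.50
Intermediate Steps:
Function('I')(q) = Pow(q, 2)
Function('t')(v) = Mul(Rational(1, 2), Pow(v, -1), Add(-12, v)) (Function('t')(v) = Mul(Add(-12, v), Pow(Mul(2, v), -1)) = Mul(Add(-12, v), Mul(Rational(1, 2), Pow(v, -1))) = Mul(Rational(1, 2), Pow(v, -1), Add(-12, v)))
Mul(Add(Add(Add(-16, -41), -34), 34), Function('t')(Function('I')(1))) = Mul(Add(Add(Add(-16, -41), -34), 34), Mul(Rational(1, 2), Pow(Pow(1, 2), -1), Add(-12, Pow(1, 2)))) = Mul(Add(Add(-57, -34), 34), Mul(Rational(1, 2), Pow(1, -1), Add(-12, 1))) = Mul(Add(-91, 34), Mul(Rational(1, 2), 1, -11)) = Mul(-57, Rational(-11, 2)) = Rational(627, 2)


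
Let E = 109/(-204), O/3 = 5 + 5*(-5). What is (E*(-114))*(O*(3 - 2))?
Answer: -62130/17 ≈ -3654.7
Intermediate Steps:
O = -60 (O = 3*(5 + 5*(-5)) = 3*(5 - 25) = 3*(-20) = -60)
E = -109/204 (E = 109*(-1/204) = -109/204 ≈ -0.53431)
(E*(-114))*(O*(3 - 2)) = (-109/204*(-114))*(-60*(3 - 2)) = 2071*(-60*1)/34 = (2071/34)*(-60) = -62130/17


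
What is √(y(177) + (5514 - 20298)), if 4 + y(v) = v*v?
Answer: √16541 ≈ 128.61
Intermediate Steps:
y(v) = -4 + v² (y(v) = -4 + v*v = -4 + v²)
√(y(177) + (5514 - 20298)) = √((-4 + 177²) + (5514 - 20298)) = √((-4 + 31329) - 14784) = √(31325 - 14784) = √16541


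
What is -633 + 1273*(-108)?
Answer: -138117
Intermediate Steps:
-633 + 1273*(-108) = -633 - 137484 = -138117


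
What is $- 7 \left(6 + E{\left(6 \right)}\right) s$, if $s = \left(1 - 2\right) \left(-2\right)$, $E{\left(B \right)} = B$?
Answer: $-168$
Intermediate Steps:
$s = 2$ ($s = \left(-1\right) \left(-2\right) = 2$)
$- 7 \left(6 + E{\left(6 \right)}\right) s = - 7 \left(6 + 6\right) 2 = \left(-7\right) 12 \cdot 2 = \left(-84\right) 2 = -168$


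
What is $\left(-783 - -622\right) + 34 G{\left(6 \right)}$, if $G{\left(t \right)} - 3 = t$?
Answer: $145$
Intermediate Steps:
$G{\left(t \right)} = 3 + t$
$\left(-783 - -622\right) + 34 G{\left(6 \right)} = \left(-783 - -622\right) + 34 \left(3 + 6\right) = \left(-783 + 622\right) + 34 \cdot 9 = -161 + 306 = 145$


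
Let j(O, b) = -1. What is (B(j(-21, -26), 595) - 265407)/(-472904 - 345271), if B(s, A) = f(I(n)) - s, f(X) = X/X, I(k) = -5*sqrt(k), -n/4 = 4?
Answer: 53081/163635 ≈ 0.32439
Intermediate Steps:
n = -16 (n = -4*4 = -16)
f(X) = 1
B(s, A) = 1 - s
(B(j(-21, -26), 595) - 265407)/(-472904 - 345271) = ((1 - 1*(-1)) - 265407)/(-472904 - 345271) = ((1 + 1) - 265407)/(-818175) = (2 - 265407)*(-1/818175) = -265405*(-1/818175) = 53081/163635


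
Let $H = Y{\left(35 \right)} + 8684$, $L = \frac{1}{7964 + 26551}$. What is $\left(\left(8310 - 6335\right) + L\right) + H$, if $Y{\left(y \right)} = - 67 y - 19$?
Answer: $\frac{286301926}{34515} \approx 8295.0$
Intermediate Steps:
$L = \frac{1}{34515} \approx 2.8973 \cdot 10^{-5}$
$Y{\left(y \right)} = -19 - 67 y$
$H = 6320$ ($H = \left(-19 - 2345\right) + 8684 = -2364 + 8684 = 6320$)
$\left(\left(8310 - 6335\right) + L\right) + H = \left(\left(8310 - 6335\right) + \frac{1}{34515}\right) + 6320 = \left(1975 + \frac{1}{34515}\right) + 6320 = \frac{68167126}{34515} + 6320 = \frac{286301926}{34515}$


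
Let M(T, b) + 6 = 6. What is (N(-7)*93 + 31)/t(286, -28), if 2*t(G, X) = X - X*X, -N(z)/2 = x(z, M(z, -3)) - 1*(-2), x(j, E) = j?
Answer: -961/406 ≈ -2.3670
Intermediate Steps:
M(T, b) = 0 (M(T, b) = -6 + 6 = 0)
N(z) = -4 - 2*z (N(z) = -2*(z - 1*(-2)) = -2*(z + 2) = -2*(2 + z) = -4 - 2*z)
t(G, X) = X/2 - X²/2 (t(G, X) = (X - X*X)/2 = (X - X²)/2 = X/2 - X²/2)
(N(-7)*93 + 31)/t(286, -28) = ((-4 - 2*(-7))*93 + 31)/(((½)*(-28)*(1 - 1*(-28)))) = ((-4 + 14)*93 + 31)/(((½)*(-28)*(1 + 28))) = (10*93 + 31)/(((½)*(-28)*29)) = (930 + 31)/(-406) = 961*(-1/406) = -961/406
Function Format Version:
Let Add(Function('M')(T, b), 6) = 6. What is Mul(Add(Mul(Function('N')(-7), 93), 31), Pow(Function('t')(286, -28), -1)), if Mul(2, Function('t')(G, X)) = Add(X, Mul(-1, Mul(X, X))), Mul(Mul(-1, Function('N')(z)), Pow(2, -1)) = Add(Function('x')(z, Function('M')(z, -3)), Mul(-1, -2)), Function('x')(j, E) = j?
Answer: Rational(-961, 406) ≈ -2.3670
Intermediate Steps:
Function('M')(T, b) = 0 (Function('M')(T, b) = Add(-6, 6) = 0)
Function('N')(z) = Add(-4, Mul(-2, z)) (Function('N')(z) = Mul(-2, Add(z, Mul(-1, -2))) = Mul(-2, Add(z, 2)) = Mul(-2, Add(2, z)) = Add(-4, Mul(-2, z)))
Function('t')(G, X) = Add(Mul(Rational(1, 2), X), Mul(Rational(-1, 2), Pow(X, 2))) (Function('t')(G, X) = Mul(Rational(1, 2), Add(X, Mul(-1, Mul(X, X)))) = Mul(Rational(1, 2), Add(X, Mul(-1, Pow(X, 2)))) = Add(Mul(Rational(1, 2), X), Mul(Rational(-1, 2), Pow(X, 2))))
Mul(Add(Mul(Function('N')(-7), 93), 31), Pow(Function('t')(286, -28), -1)) = Mul(Add(Mul(Add(-4, Mul(-2, -7)), 93), 31), Pow(Mul(Rational(1, 2), -28, Add(1, Mul(-1, -28))), -1)) = Mul(Add(Mul(Add(-4, 14), 93), 31), Pow(Mul(Rational(1, 2), -28, Add(1, 28)), -1)) = Mul(Add(Mul(10, 93), 31), Pow(Mul(Rational(1, 2), -28, 29), -1)) = Mul(Add(930, 31), Pow(-406, -1)) = Mul(961, Rational(-1, 406)) = Rational(-961, 406)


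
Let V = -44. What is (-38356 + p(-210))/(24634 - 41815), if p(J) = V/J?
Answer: 4027358/1804005 ≈ 2.2325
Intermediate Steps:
p(J) = -44/J
(-38356 + p(-210))/(24634 - 41815) = (-38356 - 44/(-210))/(24634 - 41815) = (-38356 - 44*(-1/210))/(-17181) = (-38356 + 22/105)*(-1/17181) = -4027358/105*(-1/17181) = 4027358/1804005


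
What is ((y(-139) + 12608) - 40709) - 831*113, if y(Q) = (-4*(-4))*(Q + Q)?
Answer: -126452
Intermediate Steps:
y(Q) = 32*Q (y(Q) = 16*(2*Q) = 32*Q)
((y(-139) + 12608) - 40709) - 831*113 = ((32*(-139) + 12608) - 40709) - 831*113 = ((-4448 + 12608) - 40709) - 93903 = (8160 - 40709) - 93903 = -32549 - 93903 = -126452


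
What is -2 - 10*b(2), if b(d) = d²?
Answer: -42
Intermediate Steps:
-2 - 10*b(2) = -2 - 10*2² = -2 - 10*4 = -2 - 40 = -42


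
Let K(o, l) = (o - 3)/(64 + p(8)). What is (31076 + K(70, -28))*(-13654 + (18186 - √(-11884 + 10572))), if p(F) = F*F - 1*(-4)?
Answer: 422516197/3 - 4102099*I*√82/33 ≈ 1.4084e+8 - 1.1256e+6*I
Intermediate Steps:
p(F) = 4 + F² (p(F) = F² + 4 = 4 + F²)
K(o, l) = -1/44 + o/132 (K(o, l) = (o - 3)/(64 + (4 + 8²)) = (-3 + o)/(64 + (4 + 64)) = (-3 + o)/(64 + 68) = (-3 + o)/132 = (-3 + o)*(1/132) = -1/44 + o/132)
(31076 + K(70, -28))*(-13654 + (18186 - √(-11884 + 10572))) = (31076 + (-1/44 + (1/132)*70))*(-13654 + (18186 - √(-11884 + 10572))) = (31076 + (-1/44 + 35/66))*(-13654 + (18186 - √(-1312))) = (31076 + 67/132)*(-13654 + (18186 - 4*I*√82)) = 4102099*(-13654 + (18186 - 4*I*√82))/132 = 4102099*(4532 - 4*I*√82)/132 = 422516197/3 - 4102099*I*√82/33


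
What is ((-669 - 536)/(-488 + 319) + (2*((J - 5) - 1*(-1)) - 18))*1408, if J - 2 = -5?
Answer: -5917824/169 ≈ -35017.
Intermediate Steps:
J = -3 (J = 2 - 5 = -3)
((-669 - 536)/(-488 + 319) + (2*((J - 5) - 1*(-1)) - 18))*1408 = ((-669 - 536)/(-488 + 319) + (2*((-3 - 5) - 1*(-1)) - 18))*1408 = (-1205/(-169) + (2*(-8 + 1) - 18))*1408 = (-1205*(-1/169) + (2*(-7) - 18))*1408 = (1205/169 + (-14 - 18))*1408 = (1205/169 - 32)*1408 = -4203/169*1408 = -5917824/169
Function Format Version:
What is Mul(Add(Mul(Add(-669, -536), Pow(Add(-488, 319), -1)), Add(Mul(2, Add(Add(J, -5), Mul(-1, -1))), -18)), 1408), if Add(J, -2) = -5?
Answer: Rational(-5917824, 169) ≈ -35017.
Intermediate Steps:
J = -3 (J = Add(2, -5) = -3)
Mul(Add(Mul(Add(-669, -536), Pow(Add(-488, 319), -1)), Add(Mul(2, Add(Add(J, -5), Mul(-1, -1))), -18)), 1408) = Mul(Add(Mul(Add(-669, -536), Pow(Add(-488, 319), -1)), Add(Mul(2, Add(Add(-3, -5), Mul(-1, -1))), -18)), 1408) = Mul(Add(Mul(-1205, Pow(-169, -1)), Add(Mul(2, Add(-8, 1)), -18)), 1408) = Mul(Add(Mul(-1205, Rational(-1, 169)), Add(Mul(2, -7), -18)), 1408) = Mul(Add(Rational(1205, 169), Add(-14, -18)), 1408) = Mul(Add(Rational(1205, 169), -32), 1408) = Mul(Rational(-4203, 169), 1408) = Rational(-5917824, 169)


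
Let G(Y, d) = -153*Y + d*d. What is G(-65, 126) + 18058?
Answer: 43879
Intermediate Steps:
G(Y, d) = d² - 153*Y (G(Y, d) = -153*Y + d² = d² - 153*Y)
G(-65, 126) + 18058 = (126² - 153*(-65)) + 18058 = (15876 + 9945) + 18058 = 25821 + 18058 = 43879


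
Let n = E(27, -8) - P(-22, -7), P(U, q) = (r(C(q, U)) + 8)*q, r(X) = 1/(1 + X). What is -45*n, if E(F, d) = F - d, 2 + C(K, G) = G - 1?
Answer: -32655/8 ≈ -4081.9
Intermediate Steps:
C(K, G) = -3 + G (C(K, G) = -2 + (G - 1) = -2 + (-1 + G) = -3 + G)
P(U, q) = q*(8 + 1/(-2 + U)) (P(U, q) = (1/(1 + (-3 + U)) + 8)*q = (1/(-2 + U) + 8)*q = (8 + 1/(-2 + U))*q = q*(8 + 1/(-2 + U)))
n = 2177/24 (n = (27 - 1*(-8)) - (-7)*(-15 + 8*(-22))/(-2 - 22) = (27 + 8) - (-7)*(-15 - 176)/(-24) = 35 - (-7)*(-1)*(-191)/24 = 35 - 1*(-1337/24) = 35 + 1337/24 = 2177/24 ≈ 90.708)
-45*n = -45*2177/24 = -32655/8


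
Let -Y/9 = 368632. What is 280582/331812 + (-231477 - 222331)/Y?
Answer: 7510156073/7644782574 ≈ 0.98239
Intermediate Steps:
Y = -3317688 (Y = -9*368632 = -3317688)
280582/331812 + (-231477 - 222331)/Y = 280582/331812 + (-231477 - 222331)/(-3317688) = 280582*(1/331812) - 453808*(-1/3317688) = 140291/165906 + 56726/414711 = 7510156073/7644782574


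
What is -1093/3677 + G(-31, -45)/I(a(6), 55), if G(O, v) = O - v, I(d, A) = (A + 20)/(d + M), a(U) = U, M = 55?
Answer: 3058183/275775 ≈ 11.089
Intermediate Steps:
I(d, A) = (20 + A)/(55 + d) (I(d, A) = (A + 20)/(d + 55) = (20 + A)/(55 + d))
-1093/3677 + G(-31, -45)/I(a(6), 55) = -1093/3677 + (-31 - 1*(-45))/(((20 + 55)/(55 + 6))) = -1093*1/3677 + (-31 + 45)/((75/61)) = -1093/3677 + 14/(((1/61)*75)) = -1093/3677 + 14/(75/61) = -1093/3677 + 14*(61/75) = -1093/3677 + 854/75 = 3058183/275775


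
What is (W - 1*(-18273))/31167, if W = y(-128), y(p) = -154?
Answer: 18119/31167 ≈ 0.58135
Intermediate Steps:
W = -154
(W - 1*(-18273))/31167 = (-154 - 1*(-18273))/31167 = (-154 + 18273)*(1/31167) = 18119*(1/31167) = 18119/31167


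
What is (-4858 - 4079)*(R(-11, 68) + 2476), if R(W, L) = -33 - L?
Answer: -21225375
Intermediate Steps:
(-4858 - 4079)*(R(-11, 68) + 2476) = (-4858 - 4079)*((-33 - 1*68) + 2476) = -8937*((-33 - 68) + 2476) = -8937*(-101 + 2476) = -8937*2375 = -21225375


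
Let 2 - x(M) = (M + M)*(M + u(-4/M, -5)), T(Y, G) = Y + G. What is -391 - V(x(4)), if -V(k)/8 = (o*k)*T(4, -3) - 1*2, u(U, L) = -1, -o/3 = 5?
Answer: 2233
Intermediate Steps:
o = -15 (o = -3*5 = -15)
T(Y, G) = G + Y
x(M) = 2 - 2*M*(-1 + M) (x(M) = 2 - (M + M)*(M - 1) = 2 - 2*M*(-1 + M))
V(k) = 16 + 120*k (V(k) = -8*((-15*k)*(-3 + 4) - 1*2) = -8*(-15*k*1 - 2) = -8*(-15*k - 2) = -8*(-2 - 15*k) = 16 + 120*k)
-391 - V(x(4)) = -391 - (16 + 120*(2 - 2*4² + 2*4)) = -391 - (16 + 120*(2 - 2*16 + 8)) = -391 - (16 + 120*(2 - 32 + 8)) = -391 - (16 + 120*(-22)) = -391 - (16 - 2640) = -391 - 1*(-2624) = -391 + 2624 = 2233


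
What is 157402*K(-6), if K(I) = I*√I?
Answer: -944412*I*√6 ≈ -2.3133e+6*I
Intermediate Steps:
K(I) = I^(3/2)
157402*K(-6) = 157402*(-6)^(3/2) = 157402*(-6*I*√6) = -944412*I*√6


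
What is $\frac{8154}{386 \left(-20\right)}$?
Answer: $- \frac{4077}{3860} \approx -1.0562$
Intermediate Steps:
$\frac{8154}{386 \left(-20\right)} = \frac{8154}{-7720} = 8154 \left(- \frac{1}{7720}\right) = - \frac{4077}{3860}$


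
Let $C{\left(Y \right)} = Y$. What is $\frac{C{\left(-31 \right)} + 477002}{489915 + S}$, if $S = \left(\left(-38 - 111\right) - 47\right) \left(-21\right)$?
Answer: $\frac{476971}{494031} \approx 0.96547$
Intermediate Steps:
$S = 4116$ ($S = \left(-149 - 47\right) \left(-21\right) = \left(-196\right) \left(-21\right) = 4116$)
$\frac{C{\left(-31 \right)} + 477002}{489915 + S} = \frac{-31 + 477002}{489915 + 4116} = \frac{476971}{494031}$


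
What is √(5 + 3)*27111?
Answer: 54222*√2 ≈ 76682.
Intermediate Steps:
√(5 + 3)*27111 = √8*27111 = (2*√2)*27111 = 54222*√2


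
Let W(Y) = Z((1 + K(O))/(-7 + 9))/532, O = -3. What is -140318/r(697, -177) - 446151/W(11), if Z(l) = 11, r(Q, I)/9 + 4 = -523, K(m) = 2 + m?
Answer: -66221209834/3069 ≈ -2.1577e+7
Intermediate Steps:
r(Q, I) = -4743 (r(Q, I) = -36 + 9*(-523) = -36 - 4707 = -4743)
W(Y) = 11/532
-140318/r(697, -177) - 446151/W(11) = -140318/(-4743) - 446151/11/532 = -140318*(-1/4743) - 446151*532/11 = 8254/279 - 237352332/11 = -66221209834/3069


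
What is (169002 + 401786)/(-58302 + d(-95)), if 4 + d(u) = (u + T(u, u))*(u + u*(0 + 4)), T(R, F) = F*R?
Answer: -142697/1075014 ≈ -0.13274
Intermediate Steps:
d(u) = -4 + 5*u*(u + u²) (d(u) = -4 + (u + u*u)*(u + u*(0 + 4)) = -4 + (u + u²)*(u + u*4) = -4 + (u + u²)*(u + 4*u) = -4 + (u + u²)*(5*u) = -4 + 5*u*(u + u²))
(169002 + 401786)/(-58302 + d(-95)) = (169002 + 401786)/(-58302 + (-4 + 5*(-95)² + 5*(-95)³)) = 570788/(-58302 + (-4 + 5*9025 + 5*(-857375))) = 570788/(-58302 + (-4 + 45125 - 4286875)) = 570788/(-58302 - 4241754) = 570788/(-4300056) = 570788*(-1/4300056) = -142697/1075014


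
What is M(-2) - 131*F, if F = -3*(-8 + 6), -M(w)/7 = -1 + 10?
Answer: -849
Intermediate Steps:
M(w) = -63 (M(w) = -7*(-1 + 10) = -7*9 = -63)
F = 6 (F = -3*(-2) = 6)
M(-2) - 131*F = -63 - 131*6 = -63 - 786 = -849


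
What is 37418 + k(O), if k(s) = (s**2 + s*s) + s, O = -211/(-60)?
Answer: 67403251/1800 ≈ 37446.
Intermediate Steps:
O = 211/60 (O = -211*(-1/60) = 211/60 ≈ 3.5167)
k(s) = s + 2*s**2 (k(s) = (s**2 + s**2) + s = 2*s**2 + s = s + 2*s**2)
37418 + k(O) = 37418 + 211*(1 + 2*(211/60))/60 = 37418 + 211*(1 + 211/30)/60 = 37418 + (211/60)*(241/30) = 37418 + 50851/1800 = 67403251/1800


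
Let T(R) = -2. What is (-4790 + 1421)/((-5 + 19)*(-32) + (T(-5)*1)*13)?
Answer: 1123/158 ≈ 7.1076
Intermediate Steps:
(-4790 + 1421)/((-5 + 19)*(-32) + (T(-5)*1)*13) = (-4790 + 1421)/((-5 + 19)*(-32) - 2*1*13) = -3369/(14*(-32) - 2*13) = -3369/(-448 - 26) = -3369/(-474) = -3369*(-1/474) = 1123/158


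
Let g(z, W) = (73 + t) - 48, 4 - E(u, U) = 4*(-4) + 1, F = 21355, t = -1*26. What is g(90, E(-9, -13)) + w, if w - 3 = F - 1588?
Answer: 19769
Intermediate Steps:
t = -26
E(u, U) = 19 (E(u, U) = 4 - (4*(-4) + 1) = 4 - (-16 + 1) = 4 - 1*(-15) = 4 + 15 = 19)
g(z, W) = -1 (g(z, W) = (73 - 26) - 48 = 47 - 48 = -1)
w = 19770 (w = 3 + (21355 - 1588) = 3 + 19767 = 19770)
g(90, E(-9, -13)) + w = -1 + 19770 = 19769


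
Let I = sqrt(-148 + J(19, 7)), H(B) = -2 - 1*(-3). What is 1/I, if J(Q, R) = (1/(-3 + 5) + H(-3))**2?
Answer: -2*I*sqrt(583)/583 ≈ -0.082832*I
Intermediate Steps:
H(B) = 1 (H(B) = -2 + 3 = 1)
J(Q, R) = 9/4 (J(Q, R) = (1/(-3 + 5) + 1)**2 = (1/2 + 1)**2 = (3/2)**2 = 9/4)
I = I*sqrt(583)/2 (I = sqrt(-148 + 9/4) = sqrt(-583/4) = I*sqrt(583)/2 ≈ 12.073*I)
1/I = 1/(I*sqrt(583)/2) = -2*I*sqrt(583)/583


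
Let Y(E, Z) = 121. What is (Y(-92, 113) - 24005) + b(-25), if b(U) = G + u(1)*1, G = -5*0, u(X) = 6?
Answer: -23878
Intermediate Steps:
G = 0
b(U) = 6 (b(U) = 0 + 6*1 = 0 + 6 = 6)
(Y(-92, 113) - 24005) + b(-25) = (121 - 24005) + 6 = -23884 + 6 = -23878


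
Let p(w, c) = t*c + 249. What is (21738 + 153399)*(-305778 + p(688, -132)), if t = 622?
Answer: -67888880721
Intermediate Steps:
p(w, c) = 249 + 622*c (p(w, c) = 622*c + 249 = 249 + 622*c)
(21738 + 153399)*(-305778 + p(688, -132)) = (21738 + 153399)*(-305778 + (249 + 622*(-132))) = 175137*(-305778 + (249 - 82104)) = 175137*(-305778 - 81855) = 175137*(-387633) = -67888880721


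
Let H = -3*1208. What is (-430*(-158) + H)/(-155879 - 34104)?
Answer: -64316/189983 ≈ -0.33854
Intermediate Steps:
H = -3624
(-430*(-158) + H)/(-155879 - 34104) = (-430*(-158) - 3624)/(-155879 - 34104) = (67940 - 3624)/(-189983) = 64316*(-1/189983) = -64316/189983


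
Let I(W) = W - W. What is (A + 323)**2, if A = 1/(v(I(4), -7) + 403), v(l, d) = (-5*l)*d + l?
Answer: 16944228900/162409 ≈ 1.0433e+5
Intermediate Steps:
I(W) = 0
v(l, d) = l - 5*d*l (v(l, d) = -5*d*l + l = l - 5*d*l)
A = 1/403 (A = 1/(0*(1 - 5*(-7)) + 403) = 1/(0*(1 + 35) + 403) = 1/(0*36 + 403) = 1/(0 + 403) = 1/403 ≈ 0.0024814)
(A + 323)**2 = (1/403 + 323)**2 = (130170/403)**2 = 16944228900/162409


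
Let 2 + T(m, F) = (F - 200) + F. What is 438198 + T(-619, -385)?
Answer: 437226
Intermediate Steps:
T(m, F) = -202 + 2*F (T(m, F) = -2 + ((F - 200) + F) = -2 + ((-200 + F) + F) = -2 + (-200 + 2*F) = -202 + 2*F)
438198 + T(-619, -385) = 438198 + (-202 + 2*(-385)) = 438198 + (-202 - 770) = 438198 - 972 = 437226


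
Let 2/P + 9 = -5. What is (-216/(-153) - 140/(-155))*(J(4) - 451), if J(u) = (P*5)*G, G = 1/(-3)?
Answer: -11548520/11067 ≈ -1043.5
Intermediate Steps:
G = -⅓ ≈ -0.33333
P = -⅐ (P = 2/(-9 - 5) = 2/(-14) = 2*(-1/14) = -⅐ ≈ -0.14286)
J(u) = 5/21 (J(u) = -⅐*5*(-⅓) = -5/7*(-⅓) = 5/21)
(-216/(-153) - 140/(-155))*(J(4) - 451) = (-216/(-153) - 140/(-155))*(5/21 - 451) = (-216*(-1/153) - 140*(-1/155))*(-9466/21) = (24/17 + 28/31)*(-9466/21) = (1220/527)*(-9466/21) = -11548520/11067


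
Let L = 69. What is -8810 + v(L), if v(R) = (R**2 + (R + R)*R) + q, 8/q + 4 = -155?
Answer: 870199/159 ≈ 5473.0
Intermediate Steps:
q = -8/159 (q = 8/(-4 - 155) = 8/(-159) = 8*(-1/159) = -8/159 ≈ -0.050314)
v(R) = -8/159 + 3*R**2 (v(R) = (R**2 + (R + R)*R) - 8/159 = (R**2 + (2*R)*R) - 8/159 = (R**2 + 2*R**2) - 8/159 = 3*R**2 - 8/159 = -8/159 + 3*R**2)
-8810 + v(L) = -8810 + (-8/159 + 3*69**2) = -8810 + (-8/159 + 3*4761) = -8810 + (-8/159 + 14283) = -8810 + 2270989/159 = 870199/159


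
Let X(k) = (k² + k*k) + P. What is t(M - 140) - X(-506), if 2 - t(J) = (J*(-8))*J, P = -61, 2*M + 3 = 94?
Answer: -440567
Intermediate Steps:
M = 91/2 (M = -3/2 + (½)*94 = -3/2 + 47 = 91/2 ≈ 45.500)
X(k) = -61 + 2*k² (X(k) = (k² + k*k) - 61 = (k² + k²) - 61 = 2*k² - 61 = -61 + 2*k²)
t(J) = 2 + 8*J² (t(J) = 2 - J*(-8)*J = 2 - (-8*J)*J = 2 - (-8)*J² = 2 + 8*J²)
t(M - 140) - X(-506) = (2 + 8*(91/2 - 140)²) - (-61 + 2*(-506)²) = (2 + 8*(-189/2)²) - (-61 + 2*256036) = (2 + 8*(35721/4)) - (-61 + 512072) = (2 + 71442) - 1*512011 = 71444 - 512011 = -440567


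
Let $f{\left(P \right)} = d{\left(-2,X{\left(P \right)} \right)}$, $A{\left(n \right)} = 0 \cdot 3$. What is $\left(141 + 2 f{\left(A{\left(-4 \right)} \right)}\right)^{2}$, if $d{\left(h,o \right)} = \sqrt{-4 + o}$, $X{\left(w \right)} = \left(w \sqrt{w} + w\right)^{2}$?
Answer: $19865 + 1128 i \approx 19865.0 + 1128.0 i$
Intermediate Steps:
$A{\left(n \right)} = 0$
$X{\left(w \right)} = \left(w + w^{\frac{3}{2}}\right)^{2}$ ($X{\left(w \right)} = \left(w^{\frac{3}{2}} + w\right)^{2} = \left(w + w^{\frac{3}{2}}\right)^{2}$)
$f{\left(P \right)} = \sqrt{-4 + \left(P + P^{\frac{3}{2}}\right)^{2}}$
$\left(141 + 2 f{\left(A{\left(-4 \right)} \right)}\right)^{2} = \left(141 + 2 \sqrt{-4 + \left(0 + 0^{\frac{3}{2}}\right)^{2}}\right)^{2} = \left(141 + 2 \sqrt{-4 + \left(0 + 0\right)^{2}}\right)^{2} = \left(141 + 2 \sqrt{-4 + 0^{2}}\right)^{2} = \left(141 + 2 \sqrt{-4 + 0}\right)^{2} = \left(141 + 2 \sqrt{-4}\right)^{2} = \left(141 + 2 \cdot 2 i\right)^{2} = \left(141 + 4 i\right)^{2}$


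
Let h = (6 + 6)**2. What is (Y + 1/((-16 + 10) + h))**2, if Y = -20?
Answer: 7612081/19044 ≈ 399.71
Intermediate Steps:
h = 144 (h = 12**2 = 144)
(Y + 1/((-16 + 10) + h))**2 = (-20 + 1/((-16 + 10) + 144))**2 = (-20 + 1/(-6 + 144))**2 = (-20 + 1/138)**2 = (-2759/138)**2 = 7612081/19044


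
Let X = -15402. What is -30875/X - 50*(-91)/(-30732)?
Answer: 2816575/1517097 ≈ 1.8566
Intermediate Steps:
-30875/X - 50*(-91)/(-30732) = -30875/(-15402) - 50*(-91)/(-30732) = -30875*(-1/15402) + 4550*(-1/30732) = 30875/15402 - 175/1182 = 2816575/1517097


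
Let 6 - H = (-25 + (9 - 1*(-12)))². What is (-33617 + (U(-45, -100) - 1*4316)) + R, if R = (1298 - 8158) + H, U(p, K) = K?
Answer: -44903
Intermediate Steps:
H = -10 (H = 6 - (-25 + (9 - 1*(-12)))² = 6 - (-25 + (9 + 12))² = 6 - (-25 + 21)² = 6 - 1*(-4)² = 6 - 1*16 = 6 - 16 = -10)
R = -6870 (R = (1298 - 8158) - 10 = -6860 - 10 = -6870)
(-33617 + (U(-45, -100) - 1*4316)) + R = (-33617 + (-100 - 1*4316)) - 6870 = (-33617 + (-100 - 4316)) - 6870 = (-33617 - 4416) - 6870 = -38033 - 6870 = -44903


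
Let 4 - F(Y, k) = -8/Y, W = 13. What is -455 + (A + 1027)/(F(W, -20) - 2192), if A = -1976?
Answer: -12926043/28436 ≈ -454.57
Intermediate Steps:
F(Y, k) = 4 + 8/Y (F(Y, k) = 4 - (-8)/Y = 4 + 8/Y)
-455 + (A + 1027)/(F(W, -20) - 2192) = -455 + (-1976 + 1027)/((4 + 8/13) - 2192) = -455 - 949/((4 + 8*(1/13)) - 2192) = -455 - 949/((4 + 8/13) - 2192) = -455 - 949/(60/13 - 2192) = -455 - 949/(-28436/13) = -455 - 949*(-13/28436) = -455 + 12337/28436 = -12926043/28436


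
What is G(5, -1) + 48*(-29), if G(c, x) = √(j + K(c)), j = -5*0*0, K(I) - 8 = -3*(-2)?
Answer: -1392 + √14 ≈ -1388.3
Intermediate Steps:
K(I) = 14 (K(I) = 8 - 3*(-2) = 8 + 6 = 14)
j = 0 (j = 0*0 = 0)
G(c, x) = √14 (G(c, x) = √(0 + 14) = √14)
G(5, -1) + 48*(-29) = √14 + 48*(-29) = √14 - 1392 = -1392 + √14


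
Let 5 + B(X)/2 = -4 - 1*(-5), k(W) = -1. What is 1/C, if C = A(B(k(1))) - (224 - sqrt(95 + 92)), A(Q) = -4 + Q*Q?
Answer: -164/26709 - sqrt(187)/26709 ≈ -0.0066522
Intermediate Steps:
B(X) = -8 (B(X) = -10 + 2*(-4 - 1*(-5)) = -10 + 2*(-4 + 5) = -10 + 2*1 = -10 + 2 = -8)
A(Q) = -4 + Q**2
C = -164 + sqrt(187) (C = (-4 + (-8)**2) - (224 - sqrt(95 + 92)) = (-4 + 64) - (224 - sqrt(187)) = 60 + (-224 + sqrt(187)) = -164 + sqrt(187) ≈ -150.33)
1/C = 1/(-164 + sqrt(187))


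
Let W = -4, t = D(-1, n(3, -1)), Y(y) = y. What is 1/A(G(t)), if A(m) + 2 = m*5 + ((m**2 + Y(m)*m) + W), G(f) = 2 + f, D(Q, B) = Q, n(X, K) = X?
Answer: 1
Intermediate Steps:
t = -1
A(m) = -6 + 2*m**2 + 5*m (A(m) = -2 + (m*5 + ((m**2 + m*m) - 4)) = -2 + (5*m + ((m**2 + m**2) - 4)) = -2 + (5*m + (2*m**2 - 4)) = -2 + (5*m + (-4 + 2*m**2)) = -2 + (-4 + 2*m**2 + 5*m) = -6 + 2*m**2 + 5*m)
1/A(G(t)) = 1/(-6 + 2*(2 - 1)**2 + 5*(2 - 1)) = 1/(-6 + 2*1**2 + 5*1) = 1/(-6 + 2*1 + 5) = 1/(-6 + 2 + 5) = 1/1 = 1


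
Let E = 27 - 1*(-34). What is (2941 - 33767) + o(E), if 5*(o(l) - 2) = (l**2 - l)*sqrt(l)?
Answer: -30824 + 732*sqrt(61) ≈ -25107.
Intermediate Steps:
E = 61 (E = 27 + 34 = 61)
o(l) = 2 + sqrt(l)*(l**2 - l)/5 (o(l) = 2 + ((l**2 - l)*sqrt(l))/5 = 2 + (sqrt(l)*(l**2 - l))/5 = 2 + sqrt(l)*(l**2 - l)/5)
(2941 - 33767) + o(E) = (2941 - 33767) + (2 - 61*sqrt(61)/5 + 61**(5/2)/5) = -30826 + (2 - 61*sqrt(61)/5 + (3721*sqrt(61))/5) = -30826 + (2 - 61*sqrt(61)/5 + 3721*sqrt(61)/5) = -30826 + (2 + 732*sqrt(61)) = -30824 + 732*sqrt(61)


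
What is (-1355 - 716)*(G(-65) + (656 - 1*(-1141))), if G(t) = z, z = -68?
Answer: -3580759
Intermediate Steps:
G(t) = -68
(-1355 - 716)*(G(-65) + (656 - 1*(-1141))) = (-1355 - 716)*(-68 + (656 - 1*(-1141))) = -2071*(-68 + (656 + 1141)) = -2071*(-68 + 1797) = -2071*1729 = -3580759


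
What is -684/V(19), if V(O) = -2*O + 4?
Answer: 342/17 ≈ 20.118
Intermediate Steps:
V(O) = 4 - 2*O
-684/V(19) = -684/(4 - 2*19) = -684/(4 - 38) = -684/(-34) = -684*(-1/34) = 342/17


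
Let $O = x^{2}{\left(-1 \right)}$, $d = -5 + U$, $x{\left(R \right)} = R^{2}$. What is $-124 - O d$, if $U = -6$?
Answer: $-113$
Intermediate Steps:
$d = -11$ ($d = -5 - 6 = -11$)
$O = 1$ ($O = \left(\left(-1\right)^{2}\right)^{2} = 1^{2} = 1$)
$-124 - O d = -124 - 1 \left(-11\right) = -124 - -11 = -124 + 11 = -113$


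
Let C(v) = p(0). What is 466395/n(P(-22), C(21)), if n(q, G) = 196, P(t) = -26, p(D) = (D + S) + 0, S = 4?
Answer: 466395/196 ≈ 2379.6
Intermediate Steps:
p(D) = 4 + D (p(D) = (D + 4) + 0 = (4 + D) + 0 = 4 + D)
C(v) = 4 (C(v) = 4 + 0 = 4)
466395/n(P(-22), C(21)) = 466395/196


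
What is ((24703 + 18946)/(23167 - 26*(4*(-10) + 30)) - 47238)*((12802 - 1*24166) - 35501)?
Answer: 51860854787105/23427 ≈ 2.2137e+9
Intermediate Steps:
((24703 + 18946)/(23167 - 26*(4*(-10) + 30)) - 47238)*((12802 - 1*24166) - 35501) = (43649/(23167 - 26*(-40 + 30)) - 47238)*((12802 - 24166) - 35501) = (43649/(23167 - 26*(-10)) - 47238)*(-11364 - 35501) = (43649/(23167 + 260) - 47238)*(-46865) = (43649/23427 - 47238)*(-46865) = -1106600977/23427*(-46865) = 51860854787105/23427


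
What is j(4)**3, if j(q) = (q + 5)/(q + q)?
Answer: 729/512 ≈ 1.4238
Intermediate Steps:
j(q) = (5 + q)/(2*q) (j(q) = (5 + q)/((2*q)) = (5 + q)*(1/(2*q)) = (5 + q)/(2*q))
j(4)**3 = ((1/2)*(5 + 4)/4)**3 = ((1/2)*(1/4)*9)**3 = (9/8)**3 = 729/512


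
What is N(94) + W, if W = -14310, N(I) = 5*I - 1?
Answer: -13841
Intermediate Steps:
N(I) = -1 + 5*I
N(94) + W = (-1 + 5*94) - 14310 = (-1 + 470) - 14310 = 469 - 14310 = -13841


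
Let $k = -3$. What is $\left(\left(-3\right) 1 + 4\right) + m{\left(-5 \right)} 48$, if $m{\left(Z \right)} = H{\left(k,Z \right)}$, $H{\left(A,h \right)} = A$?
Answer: $-143$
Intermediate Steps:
$m{\left(Z \right)} = -3$
$\left(\left(-3\right) 1 + 4\right) + m{\left(-5 \right)} 48 = \left(\left(-3\right) 1 + 4\right) - 144 = \left(-3 + 4\right) - 144 = 1 - 144 = -143$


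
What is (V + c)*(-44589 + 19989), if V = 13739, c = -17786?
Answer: 99556200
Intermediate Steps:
(V + c)*(-44589 + 19989) = (13739 - 17786)*(-44589 + 19989) = -4047*(-24600) = 99556200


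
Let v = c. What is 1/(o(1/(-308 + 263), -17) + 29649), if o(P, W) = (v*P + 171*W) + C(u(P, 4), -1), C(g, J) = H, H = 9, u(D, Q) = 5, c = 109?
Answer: 45/1203686 ≈ 3.7385e-5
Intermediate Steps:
v = 109
C(g, J) = 9
o(P, W) = 9 + 109*P + 171*W (o(P, W) = (109*P + 171*W) + 9 = 9 + 109*P + 171*W)
1/(o(1/(-308 + 263), -17) + 29649) = 1/((9 + 109/(-308 + 263) + 171*(-17)) + 29649) = 1/((9 + 109/(-45) - 2907) + 29649) = 1/((9 + 109*(-1/45) - 2907) + 29649) = 1/((9 - 109/45 - 2907) + 29649) = 1/(-130519/45 + 29649) = 1/(1203686/45) = 45/1203686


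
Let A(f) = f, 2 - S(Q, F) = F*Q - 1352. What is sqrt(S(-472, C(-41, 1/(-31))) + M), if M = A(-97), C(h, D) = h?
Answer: I*sqrt(18095) ≈ 134.52*I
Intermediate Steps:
S(Q, F) = 1354 - F*Q (S(Q, F) = 2 - (F*Q - 1352) = 2 - (-1352 + F*Q) = 2 + (1352 - F*Q) = 1354 - F*Q)
M = -97
sqrt(S(-472, C(-41, 1/(-31))) + M) = sqrt((1354 - 1*(-41)*(-472)) - 97) = sqrt((1354 - 19352) - 97) = sqrt(-17998 - 97) = sqrt(-18095) = I*sqrt(18095)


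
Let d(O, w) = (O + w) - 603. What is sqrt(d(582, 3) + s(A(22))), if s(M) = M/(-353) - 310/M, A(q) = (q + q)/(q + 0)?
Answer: I*sqrt(21558063)/353 ≈ 13.153*I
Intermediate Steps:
d(O, w) = -603 + O + w
A(q) = 2 (A(q) = (2*q)/q = 2)
s(M) = -310/M - M/353 (s(M) = M*(-1/353) - 310/M = -M/353 - 310/M = -310/M - M/353)
sqrt(d(582, 3) + s(A(22))) = sqrt((-603 + 582 + 3) + (-310/2 - 1/353*2)) = sqrt(-18 + (-310*1/2 - 2/353)) = sqrt(-18 + (-155 - 2/353)) = sqrt(-18 - 54717/353) = sqrt(-61071/353) = I*sqrt(21558063)/353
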